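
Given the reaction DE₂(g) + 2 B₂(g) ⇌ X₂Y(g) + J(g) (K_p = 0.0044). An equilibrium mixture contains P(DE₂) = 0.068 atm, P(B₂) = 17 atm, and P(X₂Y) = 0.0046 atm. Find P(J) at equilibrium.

P(J) = 19 atm

At equilibrium, K_p = P(X₂Y)·P(J) / (P(DE₂)·P(B₂)²) = 0.0044.
(0.0046)·(P(J)) / ((0.068)·(17)²) = 0.0044
P(J) = 18.8 = 19 atm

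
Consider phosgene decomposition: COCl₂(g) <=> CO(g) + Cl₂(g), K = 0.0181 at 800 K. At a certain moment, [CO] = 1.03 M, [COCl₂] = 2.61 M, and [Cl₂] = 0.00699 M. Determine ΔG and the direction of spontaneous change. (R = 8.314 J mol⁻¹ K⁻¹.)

ΔG = -12.5 kJ/mol; the forward reaction is spontaneous

Q = [CO]·[Cl₂] / [COCl₂] = (1.03)·(0.00699) / (2.61) = 0.00276
ΔG = RT ln(Q/K) = (8.314 J mol⁻¹ K⁻¹)(800 K) × ln(0.00276/0.0181)
   = (6.651 kJ/mol)(-1.881) = -12.5 kJ/mol
ΔG < 0, so the forward reaction is spontaneous (proceeds forward).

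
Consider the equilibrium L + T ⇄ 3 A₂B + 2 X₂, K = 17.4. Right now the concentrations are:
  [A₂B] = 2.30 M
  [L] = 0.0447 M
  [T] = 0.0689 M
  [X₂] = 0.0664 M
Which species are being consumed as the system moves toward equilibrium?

none (at equilibrium)

Q = [A₂B]³·[X₂]² / ([L]·[T]) = (2.30)³·(0.0664)² / ((0.0447)·(0.0689)) = 17.4
Q = 17.4 = K; the system is at equilibrium.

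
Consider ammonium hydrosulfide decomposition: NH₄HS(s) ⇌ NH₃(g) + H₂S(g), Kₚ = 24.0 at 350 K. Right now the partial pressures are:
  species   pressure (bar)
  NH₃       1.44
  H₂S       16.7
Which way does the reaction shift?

neither direction; the system is at equilibrium

(NH₄HS is a pure solid — omitted from Qₚ.)
Qₚ = P(NH₃)·P(H₂S) = (1.44)·(16.7) = 24.0
Qₚ = 24.0 = Kₚ, so the system is already at equilibrium.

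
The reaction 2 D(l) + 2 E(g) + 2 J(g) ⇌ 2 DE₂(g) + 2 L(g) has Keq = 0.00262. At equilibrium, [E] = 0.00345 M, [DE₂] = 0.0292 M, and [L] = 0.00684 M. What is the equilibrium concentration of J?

[J] = 1.13 M

(D is a pure liquid — omitted from Keq.)
At equilibrium, Keq = [DE₂]²·[L]² / ([E]²·[J]²) = 0.00262.
(0.0292)²·(0.00684)² / ((0.00345)²·([J])²) = 0.00262
[J]² = 1.28 ⇒ [J] = 1.13 M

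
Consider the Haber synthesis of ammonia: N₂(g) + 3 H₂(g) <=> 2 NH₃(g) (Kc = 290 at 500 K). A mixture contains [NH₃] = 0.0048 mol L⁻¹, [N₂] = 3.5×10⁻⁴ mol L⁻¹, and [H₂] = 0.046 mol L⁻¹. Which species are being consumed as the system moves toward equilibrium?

Qc = [NH₃]² / ([N₂]·[H₂]³) = (0.0048)² / ((3.5×10⁻⁴)·(0.046)³) = 680
Qc = 680 > Kc = 290: net reverse reaction.

NH₃ (products)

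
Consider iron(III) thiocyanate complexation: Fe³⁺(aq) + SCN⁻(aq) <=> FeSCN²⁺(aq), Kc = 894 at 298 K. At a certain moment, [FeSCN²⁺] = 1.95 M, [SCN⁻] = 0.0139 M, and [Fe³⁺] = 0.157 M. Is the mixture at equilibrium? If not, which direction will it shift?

yes, at equilibrium

Qc = [FeSCN²⁺] / ([Fe³⁺]·[SCN⁻]) = (1.95) / ((0.157)·(0.0139)) = 894
Qc = 894 = Kc; the system is at equilibrium.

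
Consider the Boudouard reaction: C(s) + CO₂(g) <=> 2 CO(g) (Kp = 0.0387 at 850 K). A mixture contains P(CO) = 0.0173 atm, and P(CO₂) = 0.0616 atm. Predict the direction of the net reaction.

(C is a pure solid — omitted from Qp.)
Qp = P(CO)² / P(CO₂) = (0.0173)² / (0.0616) = 0.00486
Qp = 0.00486 < Kp = 0.0387, so the forward reaction proceeds.

in the forward direction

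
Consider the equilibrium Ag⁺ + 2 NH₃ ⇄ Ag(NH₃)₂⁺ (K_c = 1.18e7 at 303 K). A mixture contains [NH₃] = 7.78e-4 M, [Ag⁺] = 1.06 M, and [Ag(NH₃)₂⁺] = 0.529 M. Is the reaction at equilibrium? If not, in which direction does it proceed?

to the right

Q_c = [Ag(NH₃)₂⁺] / ([Ag⁺]·[NH₃]²) = (0.529) / ((1.06)·(7.78e-4)²) = 8.24e5
Q_c = 8.24e5 < K_c = 1.18e7, so the forward reaction proceeds.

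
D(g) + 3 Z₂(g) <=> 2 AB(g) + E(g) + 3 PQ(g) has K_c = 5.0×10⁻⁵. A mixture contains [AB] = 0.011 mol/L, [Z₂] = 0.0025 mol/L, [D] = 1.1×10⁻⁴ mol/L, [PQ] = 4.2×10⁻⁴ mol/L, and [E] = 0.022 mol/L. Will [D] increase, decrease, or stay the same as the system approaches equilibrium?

Q_c = [AB]²·[E]·[PQ]³ / ([D]·[Z₂]³) = (0.011)²·(0.022)·(4.2×10⁻⁴)³ / ((1.1×10⁻⁴)·(0.0025)³) = 1.1×10⁻⁴
Q_c = 1.1×10⁻⁴ > K_c = 5.0×10⁻⁵: net reverse reaction.
D is a reactant, so it increases.

increase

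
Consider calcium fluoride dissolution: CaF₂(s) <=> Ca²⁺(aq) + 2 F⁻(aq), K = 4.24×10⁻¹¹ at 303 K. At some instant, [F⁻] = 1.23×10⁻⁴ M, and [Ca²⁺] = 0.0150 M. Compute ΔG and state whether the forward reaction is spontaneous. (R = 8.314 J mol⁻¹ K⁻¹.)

(CaF₂ is a pure solid — omitted from Q.)
Q = [Ca²⁺]·[F⁻]² = (0.0150)·(1.23×10⁻⁴)² = 2.27×10⁻¹⁰
ΔG = RT ln(Q/K) = (8.314 J mol⁻¹ K⁻¹)(303 K) × ln(2.27×10⁻¹⁰/4.24×10⁻¹¹)
   = (2.519 kJ/mol)(1.678) = 4.23 kJ/mol
ΔG > 0, so the forward reaction is non-spontaneous (proceeds in reverse).

ΔG = 4.23 kJ/mol; the forward reaction is non-spontaneous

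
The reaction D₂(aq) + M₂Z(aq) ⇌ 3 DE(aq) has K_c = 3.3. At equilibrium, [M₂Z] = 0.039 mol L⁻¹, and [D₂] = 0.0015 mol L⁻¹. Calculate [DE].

At equilibrium, K_c = [DE]³ / ([D₂]·[M₂Z]) = 3.3.
([DE])³ / ((0.0015)·(0.039)) = 3.3
[DE]³ = 1.93×10⁻⁴ ⇒ [DE] = 0.058 mol L⁻¹

[DE] = 0.058 mol L⁻¹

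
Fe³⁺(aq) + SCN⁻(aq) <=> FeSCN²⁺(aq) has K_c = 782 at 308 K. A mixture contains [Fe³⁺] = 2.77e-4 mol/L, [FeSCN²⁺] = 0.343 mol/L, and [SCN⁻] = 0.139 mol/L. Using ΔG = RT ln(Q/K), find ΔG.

Q_c = [FeSCN²⁺] / ([Fe³⁺]·[SCN⁻]) = (0.343) / ((2.77e-4)·(0.139)) = 8910
ΔG = RT ln(Q_c/K_c) = (8.314 J mol⁻¹ K⁻¹)(308 K) × ln(8910/782)
   = (2.561 kJ/mol)(2.433) = 6.23 kJ/mol
ΔG > 0, so the forward reaction is non-spontaneous (proceeds in reverse).

ΔG = 6.23 kJ/mol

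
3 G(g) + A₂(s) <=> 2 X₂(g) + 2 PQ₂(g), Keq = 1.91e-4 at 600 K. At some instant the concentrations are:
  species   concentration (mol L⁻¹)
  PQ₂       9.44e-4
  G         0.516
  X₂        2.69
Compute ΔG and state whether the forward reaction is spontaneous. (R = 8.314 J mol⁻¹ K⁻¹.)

(A₂ is a pure solid — omitted from Q.)
Q = [X₂]²·[PQ₂]² / [G]³ = (2.69)²·(9.44e-4)² / (0.516)³ = 4.69e-5
ΔG = RT ln(Q/Keq) = (8.314 J mol⁻¹ K⁻¹)(600 K) × ln(4.69e-5/1.91e-4)
   = (4.988 kJ/mol)(-1.404) = -7.00 kJ/mol
ΔG < 0, so the forward reaction is spontaneous (proceeds forward).

ΔG = -7.00 kJ/mol; the forward reaction is spontaneous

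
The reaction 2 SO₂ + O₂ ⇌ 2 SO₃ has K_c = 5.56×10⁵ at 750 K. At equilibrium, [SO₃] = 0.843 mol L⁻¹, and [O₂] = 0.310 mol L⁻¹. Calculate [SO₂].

[SO₂] = 0.00203 mol L⁻¹

At equilibrium, K_c = [SO₃]² / ([SO₂]²·[O₂]) = 5.56×10⁵.
(0.843)² / (([SO₂])²·(0.310)) = 5.56×10⁵
[SO₂]² = 4.12×10⁻⁶ ⇒ [SO₂] = 0.00203 mol L⁻¹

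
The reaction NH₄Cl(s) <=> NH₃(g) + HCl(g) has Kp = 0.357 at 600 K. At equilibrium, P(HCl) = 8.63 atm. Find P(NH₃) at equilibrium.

(NH₄Cl is a pure solid — omitted from Kp.)
At equilibrium, Kp = P(NH₃)·P(HCl) = 0.357.
(P(NH₃))·(8.63) = 0.357
P(NH₃) = 0.0414 atm

P(NH₃) = 0.0414 atm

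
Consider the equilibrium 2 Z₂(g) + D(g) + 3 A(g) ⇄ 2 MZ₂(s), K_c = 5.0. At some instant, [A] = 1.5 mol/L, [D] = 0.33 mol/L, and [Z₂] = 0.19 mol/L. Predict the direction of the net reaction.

to the left

(MZ₂ is a pure solid — omitted from Q_c.)
Q_c = 1 / ([Z₂]²·[D]·[A]³) = 1 / ((0.19)²·(0.33)·(1.5)³) = 25
Q_c = 25 > K_c = 5.0, so the reverse reaction proceeds.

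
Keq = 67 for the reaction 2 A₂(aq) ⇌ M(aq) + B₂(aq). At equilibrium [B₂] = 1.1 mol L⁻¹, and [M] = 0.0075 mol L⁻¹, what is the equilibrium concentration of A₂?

At equilibrium, Keq = [M]·[B₂] / [A₂]² = 67.
(0.0075)·(1.1) / ([A₂])² = 67
[A₂]² = 1.23e-4 ⇒ [A₂] = 0.011 mol L⁻¹

[A₂] = 0.011 mol L⁻¹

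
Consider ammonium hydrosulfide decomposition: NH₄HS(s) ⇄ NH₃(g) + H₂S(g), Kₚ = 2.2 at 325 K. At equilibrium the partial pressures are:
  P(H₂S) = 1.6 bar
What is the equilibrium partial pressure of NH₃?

(NH₄HS is a pure solid — omitted from Kₚ.)
At equilibrium, Kₚ = P(NH₃)·P(H₂S) = 2.2.
(P(NH₃))·(1.6) = 2.2
P(NH₃) = 1.38 = 1.4 bar

P(NH₃) = 1.4 bar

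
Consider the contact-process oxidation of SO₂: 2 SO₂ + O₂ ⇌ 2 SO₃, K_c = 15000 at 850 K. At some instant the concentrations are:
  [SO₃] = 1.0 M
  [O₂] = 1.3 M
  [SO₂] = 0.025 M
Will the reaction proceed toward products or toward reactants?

toward products

Q_c = [SO₃]² / ([SO₂]²·[O₂]) = (1.0)² / ((0.025)²·(1.3)) = 1200
Q_c = 1200 < K_c = 15000, so the forward reaction proceeds.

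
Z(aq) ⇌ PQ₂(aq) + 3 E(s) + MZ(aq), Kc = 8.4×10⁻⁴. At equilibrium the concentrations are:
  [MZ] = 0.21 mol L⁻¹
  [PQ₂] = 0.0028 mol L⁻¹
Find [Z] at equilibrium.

[Z] = 0.70 mol L⁻¹

(E is a pure solid — omitted from Kc.)
At equilibrium, Kc = [PQ₂]·[MZ] / [Z] = 8.4×10⁻⁴.
(0.0028)·(0.21) / ([Z]) = 8.4×10⁻⁴
[Z] = 0.700 = 0.70 mol L⁻¹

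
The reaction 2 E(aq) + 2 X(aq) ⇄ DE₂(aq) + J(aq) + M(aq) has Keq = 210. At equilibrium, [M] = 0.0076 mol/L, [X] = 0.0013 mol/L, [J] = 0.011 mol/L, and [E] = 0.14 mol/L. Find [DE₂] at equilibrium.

[DE₂] = 0.083 mol/L

At equilibrium, Keq = [DE₂]·[J]·[M] / ([E]²·[X]²) = 210.
([DE₂])·(0.011)·(0.0076) / ((0.14)²·(0.0013)²) = 210
[DE₂] = 0.0832 = 0.083 mol/L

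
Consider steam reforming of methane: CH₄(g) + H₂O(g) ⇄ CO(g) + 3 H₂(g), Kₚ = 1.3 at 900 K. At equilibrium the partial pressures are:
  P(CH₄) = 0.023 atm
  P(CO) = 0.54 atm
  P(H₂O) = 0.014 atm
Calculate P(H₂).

At equilibrium, Kₚ = P(CO)·P(H₂)³ / (P(CH₄)·P(H₂O)) = 1.3.
(0.54)·(P(H₂))³ / ((0.023)·(0.014)) = 1.3
P(H₂)³ = 7.75×10⁻⁴ ⇒ P(H₂) = 0.092 atm

P(H₂) = 0.092 atm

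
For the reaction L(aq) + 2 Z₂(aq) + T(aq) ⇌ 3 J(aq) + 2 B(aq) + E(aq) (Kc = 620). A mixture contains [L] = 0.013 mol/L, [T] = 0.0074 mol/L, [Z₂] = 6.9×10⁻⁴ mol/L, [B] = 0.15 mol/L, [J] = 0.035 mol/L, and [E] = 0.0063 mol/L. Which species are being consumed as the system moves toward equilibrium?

L, Z₂, T (reactants)

Qc = [J]³·[B]²·[E] / ([L]·[Z₂]²·[T]) = (0.035)³·(0.15)²·(0.0063) / ((0.013)·(6.9×10⁻⁴)²·(0.0074)) = 130
Qc = 130 < Kc = 620: net forward reaction.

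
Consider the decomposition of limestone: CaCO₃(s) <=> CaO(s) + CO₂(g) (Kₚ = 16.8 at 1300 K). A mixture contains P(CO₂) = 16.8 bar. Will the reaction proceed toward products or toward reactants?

(CaCO₃, CaO are pure solids — omitted from Qₚ.)
Qₚ = P(CO₂) = 16.8
Qₚ = 16.8 = Kₚ, so the system is already at equilibrium.

at equilibrium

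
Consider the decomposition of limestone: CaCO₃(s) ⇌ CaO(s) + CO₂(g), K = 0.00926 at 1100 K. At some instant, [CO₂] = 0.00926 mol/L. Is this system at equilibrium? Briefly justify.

yes, at equilibrium

(CaCO₃, CaO are pure solids — omitted from Q.)
Q = [CO₂] = 0.00926
Q = 0.00926 = K; the system is at equilibrium.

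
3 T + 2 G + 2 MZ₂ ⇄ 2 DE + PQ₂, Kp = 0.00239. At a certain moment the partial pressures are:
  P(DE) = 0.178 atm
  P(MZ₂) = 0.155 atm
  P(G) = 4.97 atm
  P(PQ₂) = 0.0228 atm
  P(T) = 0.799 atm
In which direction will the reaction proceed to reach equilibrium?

Qp = P(DE)²·P(PQ₂) / (P(T)³·P(G)²·P(MZ₂)²) = (0.178)²·(0.0228) / ((0.799)³·(4.97)²·(0.155)²) = 0.00239
Qp = 0.00239 = Kp, so the system is already at equilibrium.

no net change (already at equilibrium)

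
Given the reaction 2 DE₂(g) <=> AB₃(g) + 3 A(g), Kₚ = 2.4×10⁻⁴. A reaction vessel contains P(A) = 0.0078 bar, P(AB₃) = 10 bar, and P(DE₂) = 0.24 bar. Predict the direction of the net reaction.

forward (toward products)

Qₚ = P(AB₃)·P(A)³ / P(DE₂)² = (10)·(0.0078)³ / (0.24)² = 8.2×10⁻⁵
Qₚ = 8.2×10⁻⁵ < Kₚ = 2.4×10⁻⁴, so the forward reaction proceeds.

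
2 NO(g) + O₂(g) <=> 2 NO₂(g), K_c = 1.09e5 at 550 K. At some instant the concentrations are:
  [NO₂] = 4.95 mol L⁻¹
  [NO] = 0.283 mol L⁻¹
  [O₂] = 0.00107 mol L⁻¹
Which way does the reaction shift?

toward reactants

Q_c = [NO₂]² / ([NO]²·[O₂]) = (4.95)² / ((0.283)²·(0.00107)) = 2.86e5
Q_c = 2.86e5 > K_c = 1.09e5, so the reverse reaction proceeds.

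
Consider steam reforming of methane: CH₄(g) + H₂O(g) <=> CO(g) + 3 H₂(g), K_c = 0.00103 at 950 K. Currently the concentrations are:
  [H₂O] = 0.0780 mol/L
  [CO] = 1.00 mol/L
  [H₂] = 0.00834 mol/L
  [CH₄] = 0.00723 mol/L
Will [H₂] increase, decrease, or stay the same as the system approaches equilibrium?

stay the same

Q_c = [CO]·[H₂]³ / ([CH₄]·[H₂O]) = (1.00)·(0.00834)³ / ((0.00723)·(0.0780)) = 0.00103
Q_c = 0.00103 = K_c; the system is at equilibrium.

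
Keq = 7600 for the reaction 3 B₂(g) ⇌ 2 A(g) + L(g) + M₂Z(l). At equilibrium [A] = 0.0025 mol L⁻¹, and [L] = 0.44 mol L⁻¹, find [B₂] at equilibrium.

(M₂Z is a pure liquid — omitted from Keq.)
At equilibrium, Keq = [A]²·[L] / [B₂]³ = 7600.
(0.0025)²·(0.44) / ([B₂])³ = 7600
[B₂]³ = 3.62e-10 ⇒ [B₂] = 7.1e-4 mol L⁻¹

[B₂] = 7.1e-4 mol L⁻¹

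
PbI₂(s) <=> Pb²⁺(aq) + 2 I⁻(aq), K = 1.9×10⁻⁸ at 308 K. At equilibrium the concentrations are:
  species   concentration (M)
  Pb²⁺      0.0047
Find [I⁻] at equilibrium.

[I⁻] = 0.0020 M

(PbI₂ is a pure solid — omitted from K.)
At equilibrium, K = [Pb²⁺]·[I⁻]² = 1.9×10⁻⁸.
(0.0047)·([I⁻])² = 1.9×10⁻⁸
[I⁻]² = 4.04×10⁻⁶ ⇒ [I⁻] = 0.0020 M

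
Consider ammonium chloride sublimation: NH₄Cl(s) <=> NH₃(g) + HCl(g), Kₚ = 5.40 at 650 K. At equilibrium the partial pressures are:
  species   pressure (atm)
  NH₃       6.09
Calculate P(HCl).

P(HCl) = 0.887 atm

(NH₄Cl is a pure solid — omitted from Kₚ.)
At equilibrium, Kₚ = P(NH₃)·P(HCl) = 5.40.
(6.09)·(P(HCl)) = 5.40
P(HCl) = 0.887 atm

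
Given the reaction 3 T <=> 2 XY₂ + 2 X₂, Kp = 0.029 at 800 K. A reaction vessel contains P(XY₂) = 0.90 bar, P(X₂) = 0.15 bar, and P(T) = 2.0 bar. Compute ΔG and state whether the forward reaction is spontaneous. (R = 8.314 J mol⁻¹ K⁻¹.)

ΔG = -16.9 kJ/mol; the forward reaction is spontaneous

Qp = P(XY₂)²·P(X₂)² / P(T)³ = (0.90)²·(0.15)² / (2.0)³ = 0.00228
ΔG = RT ln(Qp/Kp) = (8.314 J mol⁻¹ K⁻¹)(800 K) × ln(0.00228/0.029)
   = (6.651 kJ/mol)(-2.543) = -16.9 kJ/mol
ΔG < 0, so the forward reaction is spontaneous (proceeds forward).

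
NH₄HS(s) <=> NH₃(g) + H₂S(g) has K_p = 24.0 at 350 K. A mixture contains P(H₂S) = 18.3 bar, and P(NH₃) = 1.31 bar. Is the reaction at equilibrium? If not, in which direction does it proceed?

at equilibrium

(NH₄HS is a pure solid — omitted from Q_p.)
Q_p = P(NH₃)·P(H₂S) = (1.31)·(18.3) = 24.0
Q_p = 24.0 = K_p, so the system is already at equilibrium.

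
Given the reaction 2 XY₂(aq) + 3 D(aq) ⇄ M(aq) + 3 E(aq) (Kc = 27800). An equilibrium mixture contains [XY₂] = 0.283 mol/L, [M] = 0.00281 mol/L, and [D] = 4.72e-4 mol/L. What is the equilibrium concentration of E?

[E] = 0.0437 mol/L

At equilibrium, Kc = [M]·[E]³ / ([XY₂]²·[D]³) = 27800.
(0.00281)·([E])³ / ((0.283)²·(4.72e-4)³) = 27800
[E]³ = 8.33e-5 ⇒ [E] = 0.0437 mol/L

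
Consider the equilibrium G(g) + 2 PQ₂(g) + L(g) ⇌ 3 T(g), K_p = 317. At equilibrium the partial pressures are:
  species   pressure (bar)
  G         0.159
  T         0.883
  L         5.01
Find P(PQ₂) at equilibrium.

P(PQ₂) = 0.0522 bar

At equilibrium, K_p = P(T)³ / (P(G)·P(PQ₂)²·P(L)) = 317.
(0.883)³ / ((0.159)·(P(PQ₂))²·(5.01)) = 317
P(PQ₂)² = 0.00273 ⇒ P(PQ₂) = 0.0522 bar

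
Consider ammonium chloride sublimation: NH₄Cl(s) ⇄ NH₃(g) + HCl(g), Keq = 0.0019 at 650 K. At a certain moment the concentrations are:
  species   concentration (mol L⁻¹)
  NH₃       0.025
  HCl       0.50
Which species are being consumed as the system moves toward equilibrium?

(NH₄Cl is a pure solid — omitted from Q.)
Q = [NH₃]·[HCl] = (0.025)·(0.50) = 0.012
Q = 0.012 > Keq = 0.0019: net reverse reaction.

NH₃, HCl (products)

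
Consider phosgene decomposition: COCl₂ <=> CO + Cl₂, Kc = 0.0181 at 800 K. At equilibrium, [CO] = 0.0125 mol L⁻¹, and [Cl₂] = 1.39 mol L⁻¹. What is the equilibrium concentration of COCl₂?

At equilibrium, Kc = [CO]·[Cl₂] / [COCl₂] = 0.0181.
(0.0125)·(1.39) / ([COCl₂]) = 0.0181
[COCl₂] = 0.960 mol L⁻¹

[COCl₂] = 0.960 mol L⁻¹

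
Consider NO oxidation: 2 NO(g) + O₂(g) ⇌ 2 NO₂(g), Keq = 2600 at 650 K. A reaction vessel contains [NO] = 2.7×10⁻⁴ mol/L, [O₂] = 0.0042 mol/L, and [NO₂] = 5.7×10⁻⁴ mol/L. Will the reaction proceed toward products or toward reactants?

Q = [NO₂]² / ([NO]²·[O₂]) = (5.7×10⁻⁴)² / ((2.7×10⁻⁴)²·(0.0042)) = 1100
Q = 1100 < Keq = 2600, so the forward reaction proceeds.

forward (toward products)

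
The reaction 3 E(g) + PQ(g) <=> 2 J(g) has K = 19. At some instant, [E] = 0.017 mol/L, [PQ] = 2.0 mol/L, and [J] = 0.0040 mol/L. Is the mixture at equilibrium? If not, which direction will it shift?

no; Q < K, reaction proceeds forward

Q = [J]² / ([E]³·[PQ]) = (0.0040)² / ((0.017)³·(2.0)) = 1.6
Q = 1.6 < K = 19: net forward reaction.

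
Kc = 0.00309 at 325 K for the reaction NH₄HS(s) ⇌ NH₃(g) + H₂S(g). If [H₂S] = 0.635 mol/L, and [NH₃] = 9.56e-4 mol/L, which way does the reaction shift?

in the forward direction

(NH₄HS is a pure solid — omitted from Qc.)
Qc = [NH₃]·[H₂S] = (9.56e-4)·(0.635) = 6.07e-4
Qc = 6.07e-4 < Kc = 0.00309, so the forward reaction proceeds.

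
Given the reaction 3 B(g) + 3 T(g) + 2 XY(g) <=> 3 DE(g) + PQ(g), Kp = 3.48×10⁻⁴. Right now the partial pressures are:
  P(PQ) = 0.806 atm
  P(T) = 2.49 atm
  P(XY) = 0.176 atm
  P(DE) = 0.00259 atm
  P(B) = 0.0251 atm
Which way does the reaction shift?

Qp = P(DE)³·P(PQ) / (P(B)³·P(T)³·P(XY)²) = (0.00259)³·(0.806) / ((0.0251)³·(2.49)³·(0.176)²) = 0.00185
Qp = 0.00185 > Kp = 3.48×10⁻⁴, so the reverse reaction proceeds.

reverse (toward reactants)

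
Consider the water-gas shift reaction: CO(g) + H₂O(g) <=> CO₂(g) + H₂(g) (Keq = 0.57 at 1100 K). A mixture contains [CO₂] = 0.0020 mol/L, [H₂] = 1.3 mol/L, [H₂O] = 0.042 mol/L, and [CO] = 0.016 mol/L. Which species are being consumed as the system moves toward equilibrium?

CO₂, H₂ (products)

Q = [CO₂]·[H₂] / ([CO]·[H₂O]) = (0.0020)·(1.3) / ((0.016)·(0.042)) = 3.9
Q = 3.9 > Keq = 0.57: net reverse reaction.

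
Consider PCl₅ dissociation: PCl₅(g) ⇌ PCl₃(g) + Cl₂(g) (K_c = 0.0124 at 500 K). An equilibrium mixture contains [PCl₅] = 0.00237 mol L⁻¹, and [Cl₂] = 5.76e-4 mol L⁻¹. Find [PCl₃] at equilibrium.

[PCl₃] = 0.0510 mol L⁻¹

At equilibrium, K_c = [PCl₃]·[Cl₂] / [PCl₅] = 0.0124.
([PCl₃])·(5.76e-4) / (0.00237) = 0.0124
[PCl₃] = 0.0510 mol L⁻¹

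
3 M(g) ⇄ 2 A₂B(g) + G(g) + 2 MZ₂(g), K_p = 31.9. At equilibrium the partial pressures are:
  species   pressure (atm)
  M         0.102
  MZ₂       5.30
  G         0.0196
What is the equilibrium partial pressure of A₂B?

At equilibrium, K_p = P(A₂B)²·P(G)·P(MZ₂)² / P(M)³ = 31.9.
(P(A₂B))²·(0.0196)·(5.30)² / (0.102)³ = 31.9
P(A₂B)² = 0.0615 ⇒ P(A₂B) = 0.248 atm

P(A₂B) = 0.248 atm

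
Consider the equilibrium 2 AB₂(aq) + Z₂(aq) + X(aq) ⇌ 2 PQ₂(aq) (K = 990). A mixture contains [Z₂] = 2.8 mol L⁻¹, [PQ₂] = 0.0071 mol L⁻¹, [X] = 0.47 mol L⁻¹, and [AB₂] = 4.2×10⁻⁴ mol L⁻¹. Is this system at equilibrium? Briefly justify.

Q = [PQ₂]² / ([AB₂]²·[Z₂]·[X]) = (0.0071)² / ((4.2×10⁻⁴)²·(2.8)·(0.47)) = 220
Q = 220 < K = 990: net forward reaction.

no; Q < K, reaction proceeds forward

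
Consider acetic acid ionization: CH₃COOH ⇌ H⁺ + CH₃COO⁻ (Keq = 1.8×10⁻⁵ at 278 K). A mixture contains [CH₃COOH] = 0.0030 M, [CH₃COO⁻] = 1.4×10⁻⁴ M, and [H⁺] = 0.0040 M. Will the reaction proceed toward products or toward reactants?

toward reactants

Q = [H⁺]·[CH₃COO⁻] / [CH₃COOH] = (0.0040)·(1.4×10⁻⁴) / (0.0030) = 1.9×10⁻⁴
Q = 1.9×10⁻⁴ > Keq = 1.8×10⁻⁵, so the reverse reaction proceeds.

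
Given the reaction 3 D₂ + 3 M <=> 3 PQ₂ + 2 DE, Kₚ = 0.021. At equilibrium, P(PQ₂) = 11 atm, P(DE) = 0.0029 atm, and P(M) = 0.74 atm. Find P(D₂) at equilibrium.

At equilibrium, Kₚ = P(PQ₂)³·P(DE)² / (P(D₂)³·P(M)³) = 0.021.
(11)³·(0.0029)² / ((P(D₂))³·(0.74)³) = 0.021
P(D₂)³ = 1.32 ⇒ P(D₂) = 1.1 atm

P(D₂) = 1.1 atm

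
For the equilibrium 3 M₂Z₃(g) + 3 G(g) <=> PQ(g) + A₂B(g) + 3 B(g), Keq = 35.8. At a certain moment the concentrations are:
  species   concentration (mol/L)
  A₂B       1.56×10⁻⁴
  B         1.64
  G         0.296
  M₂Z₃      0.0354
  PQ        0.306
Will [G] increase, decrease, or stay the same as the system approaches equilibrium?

Q = [PQ]·[A₂B]·[B]³ / ([M₂Z₃]³·[G]³) = (0.306)·(1.56×10⁻⁴)·(1.64)³ / ((0.0354)³·(0.296)³) = 183
Q = 183 > Keq = 35.8: net reverse reaction.
G is a reactant, so it increases.

increase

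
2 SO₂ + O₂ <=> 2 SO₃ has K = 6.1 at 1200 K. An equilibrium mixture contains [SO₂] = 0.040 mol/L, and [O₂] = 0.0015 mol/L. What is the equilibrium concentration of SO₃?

[SO₃] = 0.0038 mol/L

At equilibrium, K = [SO₃]² / ([SO₂]²·[O₂]) = 6.1.
([SO₃])² / ((0.040)²·(0.0015)) = 6.1
[SO₃]² = 1.46×10⁻⁵ ⇒ [SO₃] = 0.0038 mol/L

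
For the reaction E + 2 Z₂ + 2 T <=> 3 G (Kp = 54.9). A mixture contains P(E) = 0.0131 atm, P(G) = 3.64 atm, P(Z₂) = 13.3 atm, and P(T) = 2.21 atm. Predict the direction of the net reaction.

toward products

Qp = P(G)³ / (P(E)·P(Z₂)²·P(T)²) = (3.64)³ / ((0.0131)·(13.3)²·(2.21)²) = 4.26
Qp = 4.26 < Kp = 54.9, so the forward reaction proceeds.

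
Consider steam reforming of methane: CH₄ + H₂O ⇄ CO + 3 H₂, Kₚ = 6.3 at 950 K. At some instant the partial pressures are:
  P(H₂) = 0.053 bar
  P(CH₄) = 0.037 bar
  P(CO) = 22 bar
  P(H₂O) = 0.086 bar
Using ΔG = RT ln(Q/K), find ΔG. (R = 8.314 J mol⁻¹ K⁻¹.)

Qₚ = P(CO)·P(H₂)³ / (P(CH₄)·P(H₂O)) = (22)·(0.053)³ / ((0.037)·(0.086)) = 1.03
ΔG = RT ln(Qₚ/Kₚ) = (8.314 J mol⁻¹ K⁻¹)(950 K) × ln(1.03/6.3)
   = (7.898 kJ/mol)(-1.811) = -14.3 kJ/mol
ΔG < 0, so the forward reaction is spontaneous (proceeds forward).

ΔG = -14.3 kJ/mol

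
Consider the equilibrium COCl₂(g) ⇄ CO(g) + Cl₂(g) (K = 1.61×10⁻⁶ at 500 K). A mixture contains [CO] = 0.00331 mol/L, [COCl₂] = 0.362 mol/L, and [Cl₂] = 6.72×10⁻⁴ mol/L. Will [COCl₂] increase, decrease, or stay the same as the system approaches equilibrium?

increase

Q = [CO]·[Cl₂] / [COCl₂] = (0.00331)·(6.72×10⁻⁴) / (0.362) = 6.14×10⁻⁶
Q = 6.14×10⁻⁶ > K = 1.61×10⁻⁶: net reverse reaction.
COCl₂ is a reactant, so it increases.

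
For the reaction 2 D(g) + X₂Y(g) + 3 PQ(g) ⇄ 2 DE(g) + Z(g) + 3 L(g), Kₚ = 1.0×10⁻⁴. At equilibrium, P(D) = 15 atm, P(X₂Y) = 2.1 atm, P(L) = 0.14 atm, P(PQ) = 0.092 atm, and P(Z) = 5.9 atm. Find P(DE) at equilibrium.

P(DE) = 0.048 atm

At equilibrium, Kₚ = P(DE)²·P(Z)·P(L)³ / (P(D)²·P(X₂Y)·P(PQ)³) = 1.0×10⁻⁴.
(P(DE))²·(5.9)·(0.14)³ / ((15)²·(2.1)·(0.092)³) = 1.0×10⁻⁴
P(DE)² = 0.00227 ⇒ P(DE) = 0.048 atm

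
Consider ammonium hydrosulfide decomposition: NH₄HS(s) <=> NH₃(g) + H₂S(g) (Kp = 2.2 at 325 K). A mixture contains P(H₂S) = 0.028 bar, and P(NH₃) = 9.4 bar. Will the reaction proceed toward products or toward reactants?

(NH₄HS is a pure solid — omitted from Qp.)
Qp = P(NH₃)·P(H₂S) = (9.4)·(0.028) = 0.26
Qp = 0.26 < Kp = 2.2, so the forward reaction proceeds.

toward products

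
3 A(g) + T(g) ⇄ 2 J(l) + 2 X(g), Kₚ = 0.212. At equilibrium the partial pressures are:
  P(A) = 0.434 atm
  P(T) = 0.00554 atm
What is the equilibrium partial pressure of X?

P(X) = 0.00980 atm

(J is a pure liquid — omitted from Kₚ.)
At equilibrium, Kₚ = P(X)² / (P(A)³·P(T)) = 0.212.
(P(X))² / ((0.434)³·(0.00554)) = 0.212
P(X)² = 9.60×10⁻⁵ ⇒ P(X) = 0.00980 atm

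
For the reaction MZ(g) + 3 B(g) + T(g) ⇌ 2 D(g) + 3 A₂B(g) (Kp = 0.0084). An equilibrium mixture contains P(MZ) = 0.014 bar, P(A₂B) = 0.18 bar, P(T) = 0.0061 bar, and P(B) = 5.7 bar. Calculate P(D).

P(D) = 0.15 bar

At equilibrium, Kp = P(D)²·P(A₂B)³ / (P(MZ)·P(B)³·P(T)) = 0.0084.
(P(D))²·(0.18)³ / ((0.014)·(5.7)³·(0.0061)) = 0.0084
P(D)² = 0.0228 ⇒ P(D) = 0.15 bar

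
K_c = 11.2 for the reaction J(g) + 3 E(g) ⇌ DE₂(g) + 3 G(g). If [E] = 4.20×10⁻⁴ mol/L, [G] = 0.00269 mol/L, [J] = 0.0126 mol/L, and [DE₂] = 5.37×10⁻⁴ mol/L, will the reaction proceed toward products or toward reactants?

Q_c = [DE₂]·[G]³ / ([J]·[E]³) = (5.37×10⁻⁴)·(0.00269)³ / ((0.0126)·(4.20×10⁻⁴)³) = 11.2
Q_c = 11.2 = K_c, so the system is already at equilibrium.

no net change (already at equilibrium)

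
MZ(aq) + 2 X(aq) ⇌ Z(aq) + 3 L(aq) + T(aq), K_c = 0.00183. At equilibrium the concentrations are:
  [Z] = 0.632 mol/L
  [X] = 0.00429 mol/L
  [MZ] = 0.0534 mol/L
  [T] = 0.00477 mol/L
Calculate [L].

At equilibrium, K_c = [Z]·[L]³·[T] / ([MZ]·[X]²) = 0.00183.
(0.632)·([L])³·(0.00477) / ((0.0534)·(0.00429)²) = 0.00183
[L]³ = 5.97×10⁻⁷ ⇒ [L] = 0.00842 mol/L

[L] = 0.00842 mol/L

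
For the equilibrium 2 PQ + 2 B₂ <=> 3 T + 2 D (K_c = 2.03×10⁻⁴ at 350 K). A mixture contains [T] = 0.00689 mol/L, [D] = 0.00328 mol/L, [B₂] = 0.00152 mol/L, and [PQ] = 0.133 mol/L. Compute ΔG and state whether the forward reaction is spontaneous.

Q_c = [T]³·[D]² / ([PQ]²·[B₂]²) = (0.00689)³·(0.00328)² / ((0.133)²·(0.00152)²) = 8.61×10⁻⁵
ΔG = RT ln(Q_c/K_c) = (8.314 J mol⁻¹ K⁻¹)(350 K) × ln(8.61×10⁻⁵/2.03×10⁻⁴)
   = (2.910 kJ/mol)(-0.8577) = -2.50 kJ/mol
ΔG < 0, so the forward reaction is spontaneous (proceeds forward).

ΔG = -2.50 kJ/mol; the forward reaction is spontaneous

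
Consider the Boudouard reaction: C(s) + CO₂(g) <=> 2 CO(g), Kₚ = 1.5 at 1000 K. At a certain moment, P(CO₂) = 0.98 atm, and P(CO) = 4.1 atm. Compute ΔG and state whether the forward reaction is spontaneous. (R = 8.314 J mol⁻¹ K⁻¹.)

(C is a pure solid — omitted from Qₚ.)
Qₚ = P(CO)² / P(CO₂) = (4.1)² / (0.98) = 17.2
ΔG = RT ln(Qₚ/Kₚ) = (8.314 J mol⁻¹ K⁻¹)(1000 K) × ln(17.2/1.5)
   = (8.314 kJ/mol)(2.439) = 20.3 kJ/mol
ΔG > 0, so the forward reaction is non-spontaneous (proceeds in reverse).

ΔG = 20.3 kJ/mol; the forward reaction is non-spontaneous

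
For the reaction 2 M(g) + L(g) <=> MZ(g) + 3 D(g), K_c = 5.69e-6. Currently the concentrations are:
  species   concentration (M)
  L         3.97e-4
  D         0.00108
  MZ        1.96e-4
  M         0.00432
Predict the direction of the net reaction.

to the left

Q_c = [MZ]·[D]³ / ([M]²·[L]) = (1.96e-4)·(0.00108)³ / ((0.00432)²·(3.97e-4)) = 3.33e-5
Q_c = 3.33e-5 > K_c = 5.69e-6, so the reverse reaction proceeds.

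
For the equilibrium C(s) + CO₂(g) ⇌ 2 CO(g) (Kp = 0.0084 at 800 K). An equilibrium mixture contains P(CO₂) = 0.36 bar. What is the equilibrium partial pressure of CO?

(C is a pure solid — omitted from Kp.)
At equilibrium, Kp = P(CO)² / P(CO₂) = 0.0084.
(P(CO))² / (0.36) = 0.0084
P(CO)² = 0.00302 ⇒ P(CO) = 0.055 bar

P(CO) = 0.055 bar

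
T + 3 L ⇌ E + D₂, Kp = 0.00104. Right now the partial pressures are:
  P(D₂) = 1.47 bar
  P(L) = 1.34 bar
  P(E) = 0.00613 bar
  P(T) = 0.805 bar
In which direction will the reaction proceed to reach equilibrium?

Qp = P(E)·P(D₂) / (P(T)·P(L)³) = (0.00613)·(1.47) / ((0.805)·(1.34)³) = 0.00465
Qp = 0.00465 > Kp = 0.00104, so the reverse reaction proceeds.

to the left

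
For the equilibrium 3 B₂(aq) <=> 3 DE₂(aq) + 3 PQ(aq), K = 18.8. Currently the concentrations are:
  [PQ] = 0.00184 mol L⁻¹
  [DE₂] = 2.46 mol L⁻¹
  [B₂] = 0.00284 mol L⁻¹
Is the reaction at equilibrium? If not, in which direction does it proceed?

in the forward direction

Q = [DE₂]³·[PQ]³ / [B₂]³ = (2.46)³·(0.00184)³ / (0.00284)³ = 4.05
Q = 4.05 < K = 18.8, so the forward reaction proceeds.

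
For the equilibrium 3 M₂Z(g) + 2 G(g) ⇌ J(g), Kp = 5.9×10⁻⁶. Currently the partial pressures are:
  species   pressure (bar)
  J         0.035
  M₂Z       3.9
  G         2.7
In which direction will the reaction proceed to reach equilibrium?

Qp = P(J) / (P(M₂Z)³·P(G)²) = (0.035) / ((3.9)³·(2.7)²) = 8.1×10⁻⁵
Qp = 8.1×10⁻⁵ > Kp = 5.9×10⁻⁶, so the reverse reaction proceeds.

in the reverse direction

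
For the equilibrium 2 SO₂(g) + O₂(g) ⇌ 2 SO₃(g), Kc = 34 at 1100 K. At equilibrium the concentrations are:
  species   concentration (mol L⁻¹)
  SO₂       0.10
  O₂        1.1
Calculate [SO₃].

[SO₃] = 0.61 mol L⁻¹

At equilibrium, Kc = [SO₃]² / ([SO₂]²·[O₂]) = 34.
([SO₃])² / ((0.10)²·(1.1)) = 34
[SO₃]² = 0.374 ⇒ [SO₃] = 0.61 mol L⁻¹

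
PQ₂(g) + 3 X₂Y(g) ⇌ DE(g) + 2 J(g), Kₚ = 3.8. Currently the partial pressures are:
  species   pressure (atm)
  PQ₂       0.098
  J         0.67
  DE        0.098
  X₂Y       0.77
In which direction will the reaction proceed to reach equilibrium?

in the forward direction

Qₚ = P(DE)·P(J)² / (P(PQ₂)·P(X₂Y)³) = (0.098)·(0.67)² / ((0.098)·(0.77)³) = 0.98
Qₚ = 0.98 < Kₚ = 3.8, so the forward reaction proceeds.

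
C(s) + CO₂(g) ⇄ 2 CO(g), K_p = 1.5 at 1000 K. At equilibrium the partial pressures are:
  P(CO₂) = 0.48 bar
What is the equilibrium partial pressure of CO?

(C is a pure solid — omitted from K_p.)
At equilibrium, K_p = P(CO)² / P(CO₂) = 1.5.
(P(CO))² / (0.48) = 1.5
P(CO)² = 0.720 ⇒ P(CO) = 0.85 bar

P(CO) = 0.85 bar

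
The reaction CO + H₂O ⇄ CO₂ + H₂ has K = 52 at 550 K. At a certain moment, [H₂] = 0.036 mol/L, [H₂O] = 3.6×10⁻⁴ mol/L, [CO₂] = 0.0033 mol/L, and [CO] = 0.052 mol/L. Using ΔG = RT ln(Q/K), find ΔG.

ΔG = -9.62 kJ/mol

Q = [CO₂]·[H₂] / ([CO]·[H₂O]) = (0.0033)·(0.036) / ((0.052)·(3.6×10⁻⁴)) = 6.35
ΔG = RT ln(Q/K) = (8.314 J mol⁻¹ K⁻¹)(550 K) × ln(6.35/52)
   = (4.573 kJ/mol)(-2.103) = -9.62 kJ/mol
ΔG < 0, so the forward reaction is spontaneous (proceeds forward).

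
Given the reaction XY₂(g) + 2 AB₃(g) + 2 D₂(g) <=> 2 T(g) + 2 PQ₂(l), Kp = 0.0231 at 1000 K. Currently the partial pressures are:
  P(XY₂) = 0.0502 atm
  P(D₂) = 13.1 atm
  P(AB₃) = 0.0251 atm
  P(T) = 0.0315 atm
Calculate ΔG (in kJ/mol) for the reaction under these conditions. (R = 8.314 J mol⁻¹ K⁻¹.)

ΔG = 17.2 kJ/mol

(PQ₂ is a pure liquid — omitted from Qp.)
Qp = P(T)² / (P(XY₂)·P(AB₃)²·P(D₂)²) = (0.0315)² / ((0.0502)·(0.0251)²·(13.1)²) = 0.183
ΔG = RT ln(Qp/Kp) = (8.314 J mol⁻¹ K⁻¹)(1000 K) × ln(0.183/0.0231)
   = (8.314 kJ/mol)(2.070) = 17.2 kJ/mol
ΔG > 0, so the forward reaction is non-spontaneous (proceeds in reverse).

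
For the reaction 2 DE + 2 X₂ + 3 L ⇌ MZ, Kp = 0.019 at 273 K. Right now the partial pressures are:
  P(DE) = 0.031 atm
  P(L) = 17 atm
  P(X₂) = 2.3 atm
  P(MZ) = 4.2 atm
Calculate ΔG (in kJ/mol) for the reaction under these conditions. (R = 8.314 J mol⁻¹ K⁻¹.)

Qp = P(MZ) / (P(DE)²·P(X₂)²·P(L)³) = (4.2) / ((0.031)²·(2.3)²·(17)³) = 0.168
ΔG = RT ln(Qp/Kp) = (8.314 J mol⁻¹ K⁻¹)(273 K) × ln(0.168/0.019)
   = (2.270 kJ/mol)(2.180) = 4.95 kJ/mol
ΔG > 0, so the forward reaction is non-spontaneous (proceeds in reverse).

ΔG = 4.95 kJ/mol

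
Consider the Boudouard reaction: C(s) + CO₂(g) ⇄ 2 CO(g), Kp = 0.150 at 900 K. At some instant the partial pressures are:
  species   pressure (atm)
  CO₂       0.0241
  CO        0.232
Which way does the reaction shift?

to the left

(C is a pure solid — omitted from Qp.)
Qp = P(CO)² / P(CO₂) = (0.232)² / (0.0241) = 2.23
Qp = 2.23 > Kp = 0.150, so the reverse reaction proceeds.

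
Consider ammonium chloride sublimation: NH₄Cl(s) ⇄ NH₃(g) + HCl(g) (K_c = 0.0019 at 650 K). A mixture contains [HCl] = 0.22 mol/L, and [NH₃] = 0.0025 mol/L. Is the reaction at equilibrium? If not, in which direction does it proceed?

to the right

(NH₄Cl is a pure solid — omitted from Q_c.)
Q_c = [NH₃]·[HCl] = (0.0025)·(0.22) = 5.5×10⁻⁴
Q_c = 5.5×10⁻⁴ < K_c = 0.0019, so the forward reaction proceeds.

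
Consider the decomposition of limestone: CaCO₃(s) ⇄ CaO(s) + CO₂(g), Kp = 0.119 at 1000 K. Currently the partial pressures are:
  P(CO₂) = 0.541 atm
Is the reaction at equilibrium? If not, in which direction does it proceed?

in the reverse direction

(CaCO₃, CaO are pure solids — omitted from Qp.)
Qp = P(CO₂) = 0.541
Qp = 0.541 > Kp = 0.119, so the reverse reaction proceeds.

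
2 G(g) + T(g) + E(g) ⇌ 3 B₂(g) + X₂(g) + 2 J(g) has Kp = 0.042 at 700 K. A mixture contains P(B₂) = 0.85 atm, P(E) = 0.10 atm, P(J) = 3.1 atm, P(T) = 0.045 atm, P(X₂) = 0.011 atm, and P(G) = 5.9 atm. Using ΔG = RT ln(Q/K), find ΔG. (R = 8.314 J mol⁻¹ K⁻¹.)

Qp = P(B₂)³·P(X₂)·P(J)² / (P(G)²·P(T)·P(E)) = (0.85)³·(0.011)·(3.1)² / ((5.9)²·(0.045)·(0.10)) = 0.414
ΔG = RT ln(Qp/Kp) = (8.314 J mol⁻¹ K⁻¹)(700 K) × ln(0.414/0.042)
   = (5.820 kJ/mol)(2.288) = 13.3 kJ/mol
ΔG > 0, so the forward reaction is non-spontaneous (proceeds in reverse).

ΔG = 13.3 kJ/mol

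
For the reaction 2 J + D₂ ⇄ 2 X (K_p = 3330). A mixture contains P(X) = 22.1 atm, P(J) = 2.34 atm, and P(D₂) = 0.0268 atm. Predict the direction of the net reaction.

no net change (already at equilibrium)

Q_p = P(X)² / (P(J)²·P(D₂)) = (22.1)² / ((2.34)²·(0.0268)) = 3330
Q_p = 3330 = K_p, so the system is already at equilibrium.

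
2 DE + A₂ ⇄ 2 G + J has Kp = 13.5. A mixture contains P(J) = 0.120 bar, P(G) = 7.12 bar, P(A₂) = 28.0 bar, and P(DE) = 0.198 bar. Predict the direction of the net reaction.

toward products

Qp = P(G)²·P(J) / (P(DE)²·P(A₂)) = (7.12)²·(0.120) / ((0.198)²·(28.0)) = 5.54
Qp = 5.54 < Kp = 13.5, so the forward reaction proceeds.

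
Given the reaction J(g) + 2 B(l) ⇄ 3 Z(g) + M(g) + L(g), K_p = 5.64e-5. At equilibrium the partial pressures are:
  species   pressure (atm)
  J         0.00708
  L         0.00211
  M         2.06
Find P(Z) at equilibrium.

P(Z) = 0.0451 atm

(B is a pure liquid — omitted from K_p.)
At equilibrium, K_p = P(Z)³·P(M)·P(L) / P(J) = 5.64e-5.
(P(Z))³·(2.06)·(0.00211) / (0.00708) = 5.64e-5
P(Z)³ = 9.19e-5 ⇒ P(Z) = 0.0451 atm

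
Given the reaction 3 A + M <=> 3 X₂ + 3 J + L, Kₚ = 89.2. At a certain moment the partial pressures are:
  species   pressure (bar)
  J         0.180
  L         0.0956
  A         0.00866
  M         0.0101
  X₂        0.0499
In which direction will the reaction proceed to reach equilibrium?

Qₚ = P(X₂)³·P(J)³·P(L) / (P(A)³·P(M)) = (0.0499)³·(0.180)³·(0.0956) / ((0.00866)³·(0.0101)) = 10.6
Qₚ = 10.6 < Kₚ = 89.2, so the forward reaction proceeds.

to the right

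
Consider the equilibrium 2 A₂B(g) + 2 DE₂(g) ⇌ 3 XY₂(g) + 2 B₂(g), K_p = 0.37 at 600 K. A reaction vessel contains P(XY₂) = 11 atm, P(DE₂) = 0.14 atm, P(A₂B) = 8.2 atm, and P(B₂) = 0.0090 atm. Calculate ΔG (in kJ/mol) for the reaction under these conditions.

Q_p = P(XY₂)³·P(B₂)² / (P(A₂B)²·P(DE₂)²) = (11)³·(0.0090)² / ((8.2)²·(0.14)²) = 0.0818
ΔG = RT ln(Q_p/K_p) = (8.314 J mol⁻¹ K⁻¹)(600 K) × ln(0.0818/0.37)
   = (4.988 kJ/mol)(-1.509) = -7.53 kJ/mol
ΔG < 0, so the forward reaction is spontaneous (proceeds forward).

ΔG = -7.53 kJ/mol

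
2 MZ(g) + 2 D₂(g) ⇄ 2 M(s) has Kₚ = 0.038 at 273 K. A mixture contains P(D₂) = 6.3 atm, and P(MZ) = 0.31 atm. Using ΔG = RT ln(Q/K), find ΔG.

ΔG = 4.38 kJ/mol

(M is a pure solid — omitted from Qₚ.)
Qₚ = 1 / (P(MZ)²·P(D₂)²) = 1 / ((0.31)²·(6.3)²) = 0.262
ΔG = RT ln(Qₚ/Kₚ) = (8.314 J mol⁻¹ K⁻¹)(273 K) × ln(0.262/0.038)
   = (2.270 kJ/mol)(1.931) = 4.38 kJ/mol
ΔG > 0, so the forward reaction is non-spontaneous (proceeds in reverse).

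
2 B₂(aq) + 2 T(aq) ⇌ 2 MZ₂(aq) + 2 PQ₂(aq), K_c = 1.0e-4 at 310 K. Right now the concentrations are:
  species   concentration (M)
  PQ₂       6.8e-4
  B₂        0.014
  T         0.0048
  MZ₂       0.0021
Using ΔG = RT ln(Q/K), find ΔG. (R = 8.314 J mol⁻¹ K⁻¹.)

ΔG = 3.89 kJ/mol

Q_c = [MZ₂]²·[PQ₂]² / ([B₂]²·[T]²) = (0.0021)²·(6.8e-4)² / ((0.014)²·(0.0048)²) = 4.52e-4
ΔG = RT ln(Q_c/K_c) = (8.314 J mol⁻¹ K⁻¹)(310 K) × ln(4.52e-4/1.0e-4)
   = (2.577 kJ/mol)(1.509) = 3.89 kJ/mol
ΔG > 0, so the forward reaction is non-spontaneous (proceeds in reverse).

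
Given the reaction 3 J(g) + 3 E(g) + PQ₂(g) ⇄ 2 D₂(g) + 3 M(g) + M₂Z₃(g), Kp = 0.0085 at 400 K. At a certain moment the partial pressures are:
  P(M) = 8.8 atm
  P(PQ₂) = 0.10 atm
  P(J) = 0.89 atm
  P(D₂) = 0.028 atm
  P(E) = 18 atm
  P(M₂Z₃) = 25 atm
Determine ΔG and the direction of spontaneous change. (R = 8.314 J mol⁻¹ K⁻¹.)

ΔG = 4.46 kJ/mol; the forward reaction is non-spontaneous

Qp = P(D₂)²·P(M)³·P(M₂Z₃) / (P(J)³·P(E)³·P(PQ₂)) = (0.028)²·(8.8)³·(25) / ((0.89)³·(18)³·(0.10)) = 0.0325
ΔG = RT ln(Qp/Kp) = (8.314 J mol⁻¹ K⁻¹)(400 K) × ln(0.0325/0.0085)
   = (3.326 kJ/mol)(1.341) = 4.46 kJ/mol
ΔG > 0, so the forward reaction is non-spontaneous (proceeds in reverse).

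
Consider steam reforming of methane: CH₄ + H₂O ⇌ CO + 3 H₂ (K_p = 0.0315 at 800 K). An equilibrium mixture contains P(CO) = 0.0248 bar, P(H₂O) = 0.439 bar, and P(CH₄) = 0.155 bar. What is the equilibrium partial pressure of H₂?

At equilibrium, K_p = P(CO)·P(H₂)³ / (P(CH₄)·P(H₂O)) = 0.0315.
(0.0248)·(P(H₂))³ / ((0.155)·(0.439)) = 0.0315
P(H₂)³ = 0.0864 ⇒ P(H₂) = 0.442 bar

P(H₂) = 0.442 bar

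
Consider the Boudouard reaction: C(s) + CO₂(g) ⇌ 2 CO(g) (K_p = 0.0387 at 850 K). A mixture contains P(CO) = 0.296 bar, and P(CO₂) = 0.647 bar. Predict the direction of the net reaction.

toward reactants

(C is a pure solid — omitted from Q_p.)
Q_p = P(CO)² / P(CO₂) = (0.296)² / (0.647) = 0.135
Q_p = 0.135 > K_p = 0.0387, so the reverse reaction proceeds.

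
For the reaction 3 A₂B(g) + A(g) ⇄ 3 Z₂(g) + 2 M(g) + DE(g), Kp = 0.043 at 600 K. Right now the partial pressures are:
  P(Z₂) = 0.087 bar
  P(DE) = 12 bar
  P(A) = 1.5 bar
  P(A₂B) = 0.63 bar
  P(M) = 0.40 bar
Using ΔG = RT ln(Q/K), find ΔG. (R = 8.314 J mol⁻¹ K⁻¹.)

ΔG = -12.7 kJ/mol

Qp = P(Z₂)³·P(M)²·P(DE) / (P(A₂B)³·P(A)) = (0.087)³·(0.40)²·(12) / ((0.63)³·(1.5)) = 0.00337
ΔG = RT ln(Qp/Kp) = (8.314 J mol⁻¹ K⁻¹)(600 K) × ln(0.00337/0.043)
   = (4.988 kJ/mol)(-2.546) = -12.7 kJ/mol
ΔG < 0, so the forward reaction is spontaneous (proceeds forward).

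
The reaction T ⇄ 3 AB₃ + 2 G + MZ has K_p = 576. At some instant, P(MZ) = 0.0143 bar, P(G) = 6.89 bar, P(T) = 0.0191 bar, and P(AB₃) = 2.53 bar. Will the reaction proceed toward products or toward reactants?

neither direction; the system is at equilibrium

Q_p = P(AB₃)³·P(G)²·P(MZ) / P(T) = (2.53)³·(6.89)²·(0.0143) / (0.0191) = 576
Q_p = 576 = K_p, so the system is already at equilibrium.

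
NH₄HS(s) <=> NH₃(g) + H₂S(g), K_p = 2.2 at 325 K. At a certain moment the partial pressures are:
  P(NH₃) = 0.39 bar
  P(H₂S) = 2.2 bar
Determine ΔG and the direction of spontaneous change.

(NH₄HS is a pure solid — omitted from Q_p.)
Q_p = P(NH₃)·P(H₂S) = (0.39)·(2.2) = 0.858
ΔG = RT ln(Q_p/K_p) = (8.314 J mol⁻¹ K⁻¹)(325 K) × ln(0.858/2.2)
   = (2.702 kJ/mol)(-0.9416) = -2.54 kJ/mol
ΔG < 0, so the forward reaction is spontaneous (proceeds forward).

ΔG = -2.54 kJ/mol; the forward reaction is spontaneous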